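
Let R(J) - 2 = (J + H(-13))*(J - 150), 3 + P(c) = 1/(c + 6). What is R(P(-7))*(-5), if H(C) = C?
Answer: -13100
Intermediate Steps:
P(c) = -3 + 1/(6 + c) (P(c) = -3 + 1/(c + 6) = -3 + 1/(6 + c))
R(J) = 2 + (-150 + J)*(-13 + J) (R(J) = 2 + (J - 13)*(J - 150) = 2 + (-13 + J)*(-150 + J) = 2 + (-150 + J)*(-13 + J))
R(P(-7))*(-5) = (1952 + ((-17 - 3*(-7))/(6 - 7))**2 - 163*(-17 - 3*(-7))/(6 - 7))*(-5) = (1952 + ((-17 + 21)/(-1))**2 - 163*(-17 + 21)/(-1))*(-5) = (1952 + (-1*4)**2 - (-163)*4)*(-5) = (1952 + (-4)**2 - 163*(-4))*(-5) = (1952 + 16 + 652)*(-5) = 2620*(-5) = -13100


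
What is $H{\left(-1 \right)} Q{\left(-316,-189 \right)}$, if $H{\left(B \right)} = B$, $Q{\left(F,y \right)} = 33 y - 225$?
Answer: $6462$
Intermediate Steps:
$Q{\left(F,y \right)} = -225 + 33 y$
$H{\left(-1 \right)} Q{\left(-316,-189 \right)} = - (-225 + 33 \left(-189\right)) = - (-225 - 6237) = \left(-1\right) \left(-6462\right) = 6462$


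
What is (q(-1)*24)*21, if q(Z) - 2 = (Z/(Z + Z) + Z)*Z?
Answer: 1260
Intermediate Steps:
q(Z) = 2 + Z*(½ + Z) (q(Z) = 2 + (Z/(Z + Z) + Z)*Z = 2 + (Z/((2*Z)) + Z)*Z = 2 + ((1/(2*Z))*Z + Z)*Z = 2 + (½ + Z)*Z = 2 + Z*(½ + Z))
(q(-1)*24)*21 = ((2 + (-1)² + (½)*(-1))*24)*21 = ((2 + 1 - ½)*24)*21 = ((5/2)*24)*21 = 60*21 = 1260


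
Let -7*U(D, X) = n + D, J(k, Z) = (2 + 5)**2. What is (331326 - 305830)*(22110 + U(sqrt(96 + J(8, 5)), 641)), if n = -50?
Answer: 3947290720/7 - 25496*sqrt(145)/7 ≈ 5.6385e+8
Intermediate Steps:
J(k, Z) = 49 (J(k, Z) = 7**2 = 49)
U(D, X) = 50/7 - D/7 (U(D, X) = -(-50 + D)/7 = 50/7 - D/7)
(331326 - 305830)*(22110 + U(sqrt(96 + J(8, 5)), 641)) = (331326 - 305830)*(22110 + (50/7 - sqrt(96 + 49)/7)) = 25496*(22110 + (50/7 - sqrt(145)/7)) = 25496*(154820/7 - sqrt(145)/7) = 3947290720/7 - 25496*sqrt(145)/7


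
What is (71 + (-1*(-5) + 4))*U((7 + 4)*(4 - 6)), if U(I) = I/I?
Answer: 80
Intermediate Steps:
U(I) = 1
(71 + (-1*(-5) + 4))*U((7 + 4)*(4 - 6)) = (71 + (-1*(-5) + 4))*1 = (71 + (5 + 4))*1 = (71 + 9)*1 = 80*1 = 80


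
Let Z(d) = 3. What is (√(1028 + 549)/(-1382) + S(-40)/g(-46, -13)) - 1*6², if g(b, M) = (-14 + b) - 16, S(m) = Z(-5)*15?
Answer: -2781/76 - √1577/1382 ≈ -36.621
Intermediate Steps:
S(m) = 45 (S(m) = 3*15 = 45)
g(b, M) = -30 + b
(√(1028 + 549)/(-1382) + S(-40)/g(-46, -13)) - 1*6² = (√(1028 + 549)/(-1382) + 45/(-30 - 46)) - 1*6² = (√1577*(-1/1382) + 45/(-76)) - 1*36 = (-√1577/1382 + 45*(-1/76)) - 36 = (-√1577/1382 - 45/76) - 36 = (-45/76 - √1577/1382) - 36 = -2781/76 - √1577/1382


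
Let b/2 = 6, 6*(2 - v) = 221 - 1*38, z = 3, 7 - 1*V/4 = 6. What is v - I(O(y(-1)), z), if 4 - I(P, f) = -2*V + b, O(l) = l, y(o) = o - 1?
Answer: -57/2 ≈ -28.500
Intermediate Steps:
y(o) = -1 + o
V = 4 (V = 28 - 4*6 = 28 - 24 = 4)
v = -57/2 (v = 2 - (221 - 1*38)/6 = 2 - (221 - 38)/6 = 2 - 1/6*183 = 2 - 61/2 = -57/2 ≈ -28.500)
b = 12 (b = 2*6 = 12)
I(P, f) = 0 (I(P, f) = 4 - (-2*4 + 12) = 4 - (-8 + 12) = 4 - 1*4 = 4 - 4 = 0)
v - I(O(y(-1)), z) = -57/2 - 1*0 = -57/2 + 0 = -57/2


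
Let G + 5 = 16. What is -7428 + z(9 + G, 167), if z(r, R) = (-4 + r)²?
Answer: -7172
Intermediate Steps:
G = 11 (G = -5 + 16 = 11)
-7428 + z(9 + G, 167) = -7428 + (-4 + (9 + 11))² = -7428 + (-4 + 20)² = -7428 + 16² = -7428 + 256 = -7172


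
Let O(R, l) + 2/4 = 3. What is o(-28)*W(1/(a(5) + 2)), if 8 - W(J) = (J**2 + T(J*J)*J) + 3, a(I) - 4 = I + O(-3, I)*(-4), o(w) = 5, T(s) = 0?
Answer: 20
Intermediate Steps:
O(R, l) = 5/2 (O(R, l) = -1/2 + 3 = 5/2)
a(I) = -6 + I (a(I) = 4 + (I + (5/2)*(-4)) = 4 + (I - 10) = 4 + (-10 + I) = -6 + I)
W(J) = 5 - J**2 (W(J) = 8 - ((J**2 + 0*J) + 3) = 8 - ((J**2 + 0) + 3) = 8 - (J**2 + 3) = 8 - (3 + J**2) = 8 + (-3 - J**2) = 5 - J**2)
o(-28)*W(1/(a(5) + 2)) = 5*(5 - (1/((-6 + 5) + 2))**2) = 5*(5 - (1/(-1 + 2))**2) = 5*(5 - (1/1)**2) = 5*(5 - 1*1**2) = 5*(5 - 1*1) = 5*(5 - 1) = 5*4 = 20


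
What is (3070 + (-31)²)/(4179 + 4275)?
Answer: 4031/8454 ≈ 0.47682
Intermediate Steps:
(3070 + (-31)²)/(4179 + 4275) = (3070 + 961)/8454 = 4031*(1/8454) = 4031/8454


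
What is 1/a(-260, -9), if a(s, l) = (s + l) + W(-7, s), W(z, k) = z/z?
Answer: -1/268 ≈ -0.0037313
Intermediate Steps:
W(z, k) = 1
a(s, l) = 1 + l + s (a(s, l) = (s + l) + 1 = (l + s) + 1 = 1 + l + s)
1/a(-260, -9) = 1/(1 - 9 - 260) = 1/(-268) = -1/268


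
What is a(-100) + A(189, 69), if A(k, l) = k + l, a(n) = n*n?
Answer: 10258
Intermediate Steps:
a(n) = n**2
a(-100) + A(189, 69) = (-100)**2 + (189 + 69) = 10000 + 258 = 10258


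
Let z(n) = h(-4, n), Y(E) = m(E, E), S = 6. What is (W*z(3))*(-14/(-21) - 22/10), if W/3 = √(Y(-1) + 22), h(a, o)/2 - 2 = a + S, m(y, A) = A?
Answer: -184*√21/5 ≈ -168.64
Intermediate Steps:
Y(E) = E
h(a, o) = 16 + 2*a (h(a, o) = 4 + 2*(a + 6) = 4 + 2*(6 + a) = 4 + (12 + 2*a) = 16 + 2*a)
z(n) = 8 (z(n) = 16 + 2*(-4) = 16 - 8 = 8)
W = 3*√21 (W = 3*√(-1 + 22) = 3*√21 ≈ 13.748)
(W*z(3))*(-14/(-21) - 22/10) = ((3*√21)*8)*(-14/(-21) - 22/10) = (24*√21)*(-14*(-1/21) - 22*⅒) = (24*√21)*(⅔ - 11/5) = (24*√21)*(-23/15) = -184*√21/5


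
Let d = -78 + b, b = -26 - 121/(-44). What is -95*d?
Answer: 38475/4 ≈ 9618.8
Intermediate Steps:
b = -93/4 (b = -26 - 121*(-1/44) = -26 + 11/4 = -93/4 ≈ -23.250)
d = -405/4 (d = -78 - 93/4 = -405/4 ≈ -101.25)
-95*d = -95*(-405/4) = 38475/4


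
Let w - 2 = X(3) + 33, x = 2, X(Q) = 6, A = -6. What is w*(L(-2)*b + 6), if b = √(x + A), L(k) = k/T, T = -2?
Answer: 246 + 82*I ≈ 246.0 + 82.0*I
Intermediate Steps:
L(k) = -k/2 (L(k) = k/(-2) = k*(-½) = -k/2)
b = 2*I (b = √(2 - 6) = √(-4) = 2*I ≈ 2.0*I)
w = 41 (w = 2 + (6 + 33) = 2 + 39 = 41)
w*(L(-2)*b + 6) = 41*((-½*(-2))*(2*I) + 6) = 41*(1*(2*I) + 6) = 41*(2*I + 6) = 41*(6 + 2*I) = 246 + 82*I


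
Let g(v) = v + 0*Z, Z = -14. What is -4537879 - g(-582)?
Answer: -4537297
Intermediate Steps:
g(v) = v (g(v) = v + 0*(-14) = v + 0 = v)
-4537879 - g(-582) = -4537879 - 1*(-582) = -4537879 + 582 = -4537297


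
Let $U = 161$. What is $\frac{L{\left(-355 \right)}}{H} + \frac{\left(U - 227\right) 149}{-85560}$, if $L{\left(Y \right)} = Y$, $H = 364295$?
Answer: $\frac{118403441}{1038969340} \approx 0.11396$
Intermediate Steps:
$\frac{L{\left(-355 \right)}}{H} + \frac{\left(U - 227\right) 149}{-85560} = - \frac{355}{364295} + \frac{\left(161 - 227\right) 149}{-85560} = \left(-355\right) \frac{1}{364295} + \left(-66\right) 149 \left(- \frac{1}{85560}\right) = - \frac{71}{72859} - - \frac{1639}{14260} = - \frac{71}{72859} + \frac{1639}{14260} = \frac{118403441}{1038969340}$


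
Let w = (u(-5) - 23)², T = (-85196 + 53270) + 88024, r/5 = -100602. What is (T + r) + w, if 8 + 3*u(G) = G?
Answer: -4015484/9 ≈ -4.4617e+5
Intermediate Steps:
r = -503010 (r = 5*(-100602) = -503010)
u(G) = -8/3 + G/3
T = 56098 (T = -31926 + 88024 = 56098)
w = 6724/9 (w = ((-8/3 + (⅓)*(-5)) - 23)² = ((-8/3 - 5/3) - 23)² = (-13/3 - 23)² = (-82/3)² = 6724/9 ≈ 747.11)
(T + r) + w = (56098 - 503010) + 6724/9 = -446912 + 6724/9 = -4015484/9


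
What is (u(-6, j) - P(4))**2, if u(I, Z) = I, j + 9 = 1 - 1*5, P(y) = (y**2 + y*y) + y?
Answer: 1764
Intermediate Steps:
P(y) = y + 2*y**2 (P(y) = (y**2 + y**2) + y = 2*y**2 + y = y + 2*y**2)
j = -13 (j = -9 + (1 - 1*5) = -9 + (1 - 5) = -9 - 4 = -13)
(u(-6, j) - P(4))**2 = (-6 - 4*(1 + 2*4))**2 = (-6 - 4*(1 + 8))**2 = (-6 - 4*9)**2 = (-6 - 1*36)**2 = (-6 - 36)**2 = (-42)**2 = 1764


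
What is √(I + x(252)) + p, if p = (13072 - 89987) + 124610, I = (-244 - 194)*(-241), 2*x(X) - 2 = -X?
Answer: 47695 + √105433 ≈ 48020.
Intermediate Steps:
x(X) = 1 - X/2 (x(X) = 1 + (-X)/2 = 1 - X/2)
I = 105558 (I = -438*(-241) = 105558)
p = 47695 (p = -76915 + 124610 = 47695)
√(I + x(252)) + p = √(105558 + (1 - ½*252)) + 47695 = √(105558 + (1 - 126)) + 47695 = √(105558 - 125) + 47695 = √105433 + 47695 = 47695 + √105433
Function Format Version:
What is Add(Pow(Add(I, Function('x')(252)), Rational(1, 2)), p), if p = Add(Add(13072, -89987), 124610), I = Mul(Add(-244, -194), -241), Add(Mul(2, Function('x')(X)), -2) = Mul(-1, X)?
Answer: Add(47695, Pow(105433, Rational(1, 2))) ≈ 48020.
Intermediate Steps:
Function('x')(X) = Add(1, Mul(Rational(-1, 2), X)) (Function('x')(X) = Add(1, Mul(Rational(1, 2), Mul(-1, X))) = Add(1, Mul(Rational(-1, 2), X)))
I = 105558 (I = Mul(-438, -241) = 105558)
p = 47695 (p = Add(-76915, 124610) = 47695)
Add(Pow(Add(I, Function('x')(252)), Rational(1, 2)), p) = Add(Pow(Add(105558, Add(1, Mul(Rational(-1, 2), 252))), Rational(1, 2)), 47695) = Add(Pow(Add(105558, Add(1, -126)), Rational(1, 2)), 47695) = Add(Pow(Add(105558, -125), Rational(1, 2)), 47695) = Add(Pow(105433, Rational(1, 2)), 47695) = Add(47695, Pow(105433, Rational(1, 2)))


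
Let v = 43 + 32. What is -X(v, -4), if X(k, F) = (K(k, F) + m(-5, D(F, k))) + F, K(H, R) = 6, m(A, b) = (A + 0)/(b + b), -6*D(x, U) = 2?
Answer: -19/2 ≈ -9.5000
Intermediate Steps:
D(x, U) = -⅓ (D(x, U) = -⅙*2 = -⅓)
m(A, b) = A/(2*b) (m(A, b) = A/((2*b)) = A*(1/(2*b)) = A/(2*b))
v = 75
X(k, F) = 27/2 + F (X(k, F) = (6 + (½)*(-5)/(-⅓)) + F = (6 + (½)*(-5)*(-3)) + F = (6 + 15/2) + F = 27/2 + F)
-X(v, -4) = -(27/2 - 4) = -1*19/2 = -19/2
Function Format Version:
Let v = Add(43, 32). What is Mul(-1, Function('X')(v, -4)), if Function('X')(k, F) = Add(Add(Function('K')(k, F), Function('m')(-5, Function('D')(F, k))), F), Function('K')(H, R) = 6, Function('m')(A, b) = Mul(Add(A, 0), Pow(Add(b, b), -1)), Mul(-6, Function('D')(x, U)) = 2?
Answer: Rational(-19, 2) ≈ -9.5000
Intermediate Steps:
Function('D')(x, U) = Rational(-1, 3) (Function('D')(x, U) = Mul(Rational(-1, 6), 2) = Rational(-1, 3))
Function('m')(A, b) = Mul(Rational(1, 2), A, Pow(b, -1)) (Function('m')(A, b) = Mul(A, Pow(Mul(2, b), -1)) = Mul(A, Mul(Rational(1, 2), Pow(b, -1))) = Mul(Rational(1, 2), A, Pow(b, -1)))
v = 75
Function('X')(k, F) = Add(Rational(27, 2), F) (Function('X')(k, F) = Add(Add(6, Mul(Rational(1, 2), -5, Pow(Rational(-1, 3), -1))), F) = Add(Add(6, Mul(Rational(1, 2), -5, -3)), F) = Add(Add(6, Rational(15, 2)), F) = Add(Rational(27, 2), F))
Mul(-1, Function('X')(v, -4)) = Mul(-1, Add(Rational(27, 2), -4)) = Mul(-1, Rational(19, 2)) = Rational(-19, 2)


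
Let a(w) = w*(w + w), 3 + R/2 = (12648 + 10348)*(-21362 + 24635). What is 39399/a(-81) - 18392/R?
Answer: 29952330517/9976153590 ≈ 3.0024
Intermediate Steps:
R = 150531810 (R = -6 + 2*((12648 + 10348)*(-21362 + 24635)) = -6 + 2*(22996*3273) = -6 + 2*75265908 = -6 + 150531816 = 150531810)
a(w) = 2*w**2 (a(w) = w*(2*w) = 2*w**2)
39399/a(-81) - 18392/R = 39399/((2*(-81)**2)) - 18392/150531810 = 39399/((2*6561)) - 18392*1/150531810 = 39399/13122 - 836/6842355 = 39399*(1/13122) - 836/6842355 = 13133/4374 - 836/6842355 = 29952330517/9976153590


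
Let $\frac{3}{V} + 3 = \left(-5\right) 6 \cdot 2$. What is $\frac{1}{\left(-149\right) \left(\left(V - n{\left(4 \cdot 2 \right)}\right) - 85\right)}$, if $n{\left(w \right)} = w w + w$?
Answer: $\frac{21}{491402} \approx 4.2735 \cdot 10^{-5}$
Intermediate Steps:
$n{\left(w \right)} = w + w^{2}$ ($n{\left(w \right)} = w^{2} + w = w + w^{2}$)
$V = - \frac{1}{21}$ ($V = \frac{3}{-3 + \left(-5\right) 6 \cdot 2} = \frac{3}{-3 - 60} = \frac{3}{-63} = 3 \left(- \frac{1}{63}\right) = - \frac{1}{21} \approx -0.047619$)
$\frac{1}{\left(-149\right) \left(\left(V - n{\left(4 \cdot 2 \right)}\right) - 85\right)} = \frac{1}{\left(-149\right) \left(\left(- \frac{1}{21} - 4 \cdot 2 \left(1 + 4 \cdot 2\right)\right) - 85\right)} = \frac{1}{\left(-149\right) \left(\left(- \frac{1}{21} - 8 \left(1 + 8\right)\right) - 85\right)} = \frac{1}{\left(-149\right) \left(\left(- \frac{1}{21} - 8 \cdot 9\right) - 85\right)} = \frac{1}{\left(-149\right) \left(\left(- \frac{1}{21} - 72\right) - 85\right)} = \frac{1}{\left(-149\right) \left(- \frac{1513}{21} - 85\right)} = \frac{1}{\left(-149\right) \left(- \frac{3298}{21}\right)} = \frac{1}{\frac{491402}{21}} = \frac{21}{491402}$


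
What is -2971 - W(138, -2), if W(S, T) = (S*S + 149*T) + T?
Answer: -21715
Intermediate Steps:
W(S, T) = S² + 150*T (W(S, T) = (S² + 149*T) + T = S² + 150*T)
-2971 - W(138, -2) = -2971 - (138² + 150*(-2)) = -2971 - (19044 - 300) = -2971 - 1*18744 = -2971 - 18744 = -21715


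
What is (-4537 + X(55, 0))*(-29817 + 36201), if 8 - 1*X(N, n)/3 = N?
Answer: -29864352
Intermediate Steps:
X(N, n) = 24 - 3*N
(-4537 + X(55, 0))*(-29817 + 36201) = (-4537 + (24 - 3*55))*(-29817 + 36201) = (-4537 + (24 - 165))*6384 = (-4537 - 141)*6384 = -4678*6384 = -29864352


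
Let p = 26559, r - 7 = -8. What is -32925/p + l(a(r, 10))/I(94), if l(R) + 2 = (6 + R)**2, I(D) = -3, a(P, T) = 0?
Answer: -37103/2951 ≈ -12.573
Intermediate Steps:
r = -1 (r = 7 - 8 = -1)
l(R) = -2 + (6 + R)**2
-32925/p + l(a(r, 10))/I(94) = -32925/26559 + (-2 + (6 + 0)**2)/(-3) = -32925*1/26559 + (-2 + 6**2)*(-1/3) = -10975/8853 + (-2 + 36)*(-1/3) = -10975/8853 + 34*(-1/3) = -10975/8853 - 34/3 = -37103/2951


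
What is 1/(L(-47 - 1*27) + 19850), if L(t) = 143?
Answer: 1/19993 ≈ 5.0017e-5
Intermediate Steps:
1/(L(-47 - 1*27) + 19850) = 1/(143 + 19850) = 1/19993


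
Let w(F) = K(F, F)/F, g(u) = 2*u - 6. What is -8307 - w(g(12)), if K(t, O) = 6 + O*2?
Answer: -24928/3 ≈ -8309.3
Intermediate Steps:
g(u) = -6 + 2*u
K(t, O) = 6 + 2*O
w(F) = (6 + 2*F)/F
-8307 - w(g(12)) = -8307 - (2 + 6/(-6 + 2*12)) = -8307 - (2 + 6/(-6 + 24)) = -8307 - (2 + 6/18) = -8307 - (2 + 6*(1/18)) = -8307 - (2 + 1/3) = -8307 - 1*7/3 = -8307 - 7/3 = -24928/3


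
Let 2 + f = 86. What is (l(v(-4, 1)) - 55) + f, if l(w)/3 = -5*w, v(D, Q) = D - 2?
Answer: 119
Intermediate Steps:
v(D, Q) = -2 + D
f = 84 (f = -2 + 86 = 84)
l(w) = -15*w (l(w) = 3*(-5*w) = -15*w)
(l(v(-4, 1)) - 55) + f = (-15*(-2 - 4) - 55) + 84 = (-15*(-6) - 55) + 84 = (90 - 55) + 84 = 35 + 84 = 119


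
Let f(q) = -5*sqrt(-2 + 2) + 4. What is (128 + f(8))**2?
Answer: 17424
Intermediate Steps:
f(q) = 4 (f(q) = -5*sqrt(0) + 4 = -5*0 + 4 = 0 + 4 = 4)
(128 + f(8))**2 = (128 + 4)**2 = 132**2 = 17424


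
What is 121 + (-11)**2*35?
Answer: 4356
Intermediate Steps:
121 + (-11)**2*35 = 121 + 121*35 = 121 + 4235 = 4356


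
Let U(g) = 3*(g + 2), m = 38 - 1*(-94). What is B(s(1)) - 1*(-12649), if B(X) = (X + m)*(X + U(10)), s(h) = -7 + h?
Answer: 16429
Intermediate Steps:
m = 132 (m = 38 + 94 = 132)
U(g) = 6 + 3*g (U(g) = 3*(2 + g) = 6 + 3*g)
B(X) = (36 + X)*(132 + X) (B(X) = (X + 132)*(X + (6 + 3*10)) = (132 + X)*(X + (6 + 30)) = (132 + X)*(X + 36) = (132 + X)*(36 + X) = (36 + X)*(132 + X))
B(s(1)) - 1*(-12649) = (4752 + (-7 + 1)² + 168*(-7 + 1)) - 1*(-12649) = (4752 + (-6)² + 168*(-6)) + 12649 = (4752 + 36 - 1008) + 12649 = 3780 + 12649 = 16429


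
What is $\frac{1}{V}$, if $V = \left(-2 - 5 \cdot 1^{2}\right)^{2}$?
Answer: $\frac{1}{49} \approx 0.020408$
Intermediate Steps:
$V = 49$ ($V = \left(-2 - 5\right)^{2} = \left(-7\right)^{2} = 49$)
$\frac{1}{V} = \frac{1}{49}$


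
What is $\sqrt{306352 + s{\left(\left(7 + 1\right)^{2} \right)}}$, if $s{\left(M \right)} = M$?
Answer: $4 \sqrt{19151} \approx 553.55$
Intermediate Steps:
$\sqrt{306352 + s{\left(\left(7 + 1\right)^{2} \right)}} = \sqrt{306352 + \left(7 + 1\right)^{2}} = \sqrt{306352 + 8^{2}} = \sqrt{306352 + 64} = \sqrt{306416} = 4 \sqrt{19151}$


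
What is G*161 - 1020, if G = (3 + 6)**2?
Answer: 12021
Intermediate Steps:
G = 81 (G = 9**2 = 81)
G*161 - 1020 = 81*161 - 1020 = 13041 - 1020 = 12021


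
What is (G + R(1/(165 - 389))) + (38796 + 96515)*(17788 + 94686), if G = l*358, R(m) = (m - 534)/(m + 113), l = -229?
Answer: 385205259671735/25311 ≈ 1.5219e+10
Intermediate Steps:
R(m) = (-534 + m)/(113 + m)
G = -81982 (G = -229*358 = -81982)
(G + R(1/(165 - 389))) + (38796 + 96515)*(17788 + 94686) = (-81982 + (-534 + 1/(165 - 389))/(113 + 1/(165 - 389))) + (38796 + 96515)*(17788 + 94686) = (-81982 + (-534 + 1/(-224))/(113 + 1/(-224))) + 135311*112474 = (-81982 + (-534 - 1/224)/(113 - 1/224)) + 15218969414 = (-81982 - 119617/224/(25311/224)) + 15218969414 = (-81982 + (224/25311)*(-119617/224)) + 15218969414 = (-81982 - 119617/25311) + 15218969414 = -2075166019/25311 + 15218969414 = 385205259671735/25311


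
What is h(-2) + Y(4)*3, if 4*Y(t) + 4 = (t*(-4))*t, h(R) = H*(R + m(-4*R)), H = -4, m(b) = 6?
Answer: -67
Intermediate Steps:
h(R) = -24 - 4*R (h(R) = -4*(R + 6) = -4*(6 + R) = -24 - 4*R)
Y(t) = -1 - t² (Y(t) = -1 + ((t*(-4))*t)/4 = -1 + ((-4*t)*t)/4 = -1 + (-4*t²)/4 = -1 - t²)
h(-2) + Y(4)*3 = (-24 - 4*(-2)) + (-1 - 1*4²)*3 = (-24 + 8) + (-1 - 1*16)*3 = -16 + (-1 - 16)*3 = -16 - 17*3 = -16 - 51 = -67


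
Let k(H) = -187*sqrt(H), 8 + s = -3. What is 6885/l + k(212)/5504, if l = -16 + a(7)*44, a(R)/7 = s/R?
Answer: -1377/100 - 187*sqrt(53)/2752 ≈ -14.265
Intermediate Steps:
s = -11 (s = -8 - 3 = -11)
a(R) = -77/R (a(R) = 7*(-11/R) = -77/R)
l = -500 (l = -16 - 77/7*44 = -16 - 77*1/7*44 = -16 - 11*44 = -16 - 484 = -500)
6885/l + k(212)/5504 = 6885/(-500) - 374*sqrt(53)/5504 = 6885*(-1/500) - 374*sqrt(53)*(1/5504) = -1377/100 - 374*sqrt(53)*(1/5504) = -1377/100 - 187*sqrt(53)/2752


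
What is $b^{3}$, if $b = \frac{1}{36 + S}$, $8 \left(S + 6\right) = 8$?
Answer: $\frac{1}{29791} \approx 3.3567 \cdot 10^{-5}$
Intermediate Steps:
$S = -5$ ($S = -6 + \frac{1}{8} \cdot 8 = -6 + 1 = -5$)
$b = \frac{1}{31}$ ($b = \frac{1}{36 - 5} = \frac{1}{31} \approx 0.032258$)
$b^{3} = \left(\frac{1}{31}\right)^{3} = \frac{1}{29791}$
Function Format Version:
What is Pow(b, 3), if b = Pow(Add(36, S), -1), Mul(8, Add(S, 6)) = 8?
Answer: Rational(1, 29791) ≈ 3.3567e-5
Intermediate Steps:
S = -5 (S = Add(-6, Mul(Rational(1, 8), 8)) = Add(-6, 1) = -5)
b = Rational(1, 31) (b = Pow(Add(36, -5), -1) = Pow(31, -1) = Rational(1, 31) ≈ 0.032258)
Pow(b, 3) = Pow(Rational(1, 31), 3) = Rational(1, 29791)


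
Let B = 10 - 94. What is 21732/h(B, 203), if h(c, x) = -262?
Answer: -10866/131 ≈ -82.947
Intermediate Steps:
B = -84
21732/h(B, 203) = 21732/(-262) = 21732*(-1/262) = -10866/131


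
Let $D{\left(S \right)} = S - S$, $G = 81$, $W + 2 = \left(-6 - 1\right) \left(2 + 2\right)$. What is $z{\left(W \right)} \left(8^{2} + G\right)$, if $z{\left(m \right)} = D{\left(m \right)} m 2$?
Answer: $0$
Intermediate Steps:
$W = -30$ ($W = -2 + \left(-6 - 1\right) \left(2 + 2\right) = -2 - 28 = -30$)
$D{\left(S \right)} = 0$
$z{\left(m \right)} = 0$ ($z{\left(m \right)} = 0 m 2 = 0 \cdot 2 = 0$)
$z{\left(W \right)} \left(8^{2} + G\right) = 0 \left(8^{2} + 81\right) = 0 \left(64 + 81\right) = 0 \cdot 145 = 0$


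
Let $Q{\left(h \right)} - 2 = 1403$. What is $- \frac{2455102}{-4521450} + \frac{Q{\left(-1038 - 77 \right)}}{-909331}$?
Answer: $\frac{1113073859756}{2055747324975} \approx 0.54144$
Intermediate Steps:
$Q{\left(h \right)} = 1405$ ($Q{\left(h \right)} = 2 + 1403 = 1405$)
$- \frac{2455102}{-4521450} + \frac{Q{\left(-1038 - 77 \right)}}{-909331} = - \frac{2455102}{-4521450} + \frac{1405}{-909331} = \left(-2455102\right) \left(- \frac{1}{4521450}\right) + 1405 \left(- \frac{1}{909331}\right) = \frac{1227551}{2260725} - \frac{1405}{909331} = \frac{1113073859756}{2055747324975}$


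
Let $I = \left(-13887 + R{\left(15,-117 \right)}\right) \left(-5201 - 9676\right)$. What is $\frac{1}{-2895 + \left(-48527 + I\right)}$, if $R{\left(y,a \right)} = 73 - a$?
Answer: $\frac{1}{203718847} \approx 4.9087 \cdot 10^{-9}$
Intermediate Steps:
$I = 203770269$ ($I = \left(-13887 + \left(73 - -117\right)\right) \left(-5201 - 9676\right) = \left(-13887 + \left(73 + 117\right)\right) \left(-14877\right) = \left(-13887 + 190\right) \left(-14877\right) = \left(-13697\right) \left(-14877\right) = 203770269$)
$\frac{1}{-2895 + \left(-48527 + I\right)} = \frac{1}{-2895 + \left(-48527 + 203770269\right)} = \frac{1}{-2895 + 203721742} = \frac{1}{203718847}$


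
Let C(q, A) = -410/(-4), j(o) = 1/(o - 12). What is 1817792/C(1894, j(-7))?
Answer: 3635584/205 ≈ 17735.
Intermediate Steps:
j(o) = 1/(-12 + o)
C(q, A) = 205/2 (C(q, A) = -¼*(-410) = 205/2)
1817792/C(1894, j(-7)) = 1817792/(205/2) = 1817792*(2/205) = 3635584/205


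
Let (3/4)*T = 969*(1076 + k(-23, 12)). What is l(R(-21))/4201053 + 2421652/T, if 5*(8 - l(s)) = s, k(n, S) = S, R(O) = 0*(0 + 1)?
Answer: 2543374911281/1476350849472 ≈ 1.7227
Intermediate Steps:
R(O) = 0 (R(O) = 0*1 = 0)
l(s) = 8 - s/5
T = 1405696 (T = 4*(969*(1076 + 12))/3 = 4*(969*1088)/3 = (4/3)*1054272 = 1405696)
l(R(-21))/4201053 + 2421652/T = (8 - ⅕*0)/4201053 + 2421652/1405696 = (8 + 0)*(1/4201053) + 2421652*(1/1405696) = 8*(1/4201053) + 605413/351424 = 8/4201053 + 605413/351424 = 2543374911281/1476350849472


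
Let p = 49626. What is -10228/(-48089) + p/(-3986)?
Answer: -1172847953/95841377 ≈ -12.237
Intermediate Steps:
-10228/(-48089) + p/(-3986) = -10228/(-48089) + 49626/(-3986) = -10228*(-1/48089) + 49626*(-1/3986) = 10228/48089 - 24813/1993 = -1172847953/95841377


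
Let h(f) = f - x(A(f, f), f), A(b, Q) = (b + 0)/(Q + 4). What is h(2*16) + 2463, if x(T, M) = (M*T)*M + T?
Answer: 14255/9 ≈ 1583.9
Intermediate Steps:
A(b, Q) = b/(4 + Q)
x(T, M) = T + T*M² (x(T, M) = T*M² + T = T + T*M²)
h(f) = f - f*(1 + f²)/(4 + f) (h(f) = f - f/(4 + f)*(1 + f²) = f - f*(1 + f²)/(4 + f))
h(2*16) + 2463 = (2*16)*(3 + 2*16 - (2*16)²)/(4 + 2*16) + 2463 = 32*(3 + 32 - 1*32²)/(4 + 32) + 2463 = 32*(3 + 32 - 1*1024)/36 + 2463 = 32*(1/36)*(3 + 32 - 1024) + 2463 = 32*(1/36)*(-989) + 2463 = -7912/9 + 2463 = 14255/9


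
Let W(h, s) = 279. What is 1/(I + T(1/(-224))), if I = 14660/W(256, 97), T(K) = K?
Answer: 62496/3283561 ≈ 0.019033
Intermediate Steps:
I = 14660/279 ≈ 52.545
1/(I + T(1/(-224))) = 1/(14660/279 + 1/(-224)) = 1/(14660/279 - 1/224) = 1/(3283561/62496) = 62496/3283561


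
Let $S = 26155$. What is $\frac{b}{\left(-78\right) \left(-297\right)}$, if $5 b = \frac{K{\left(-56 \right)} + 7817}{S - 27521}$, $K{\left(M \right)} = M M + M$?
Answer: $- \frac{10897}{158223780} \approx -6.8871 \cdot 10^{-5}$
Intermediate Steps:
$K{\left(M \right)} = M + M^{2}$ ($K{\left(M \right)} = M^{2} + M = M + M^{2}$)
$b = - \frac{10897}{6830}$ ($b = \frac{\left(- 56 \left(1 - 56\right) + 7817\right) \frac{1}{26155 - 27521}}{5} = \frac{\left(\left(-56\right) \left(-55\right) + 7817\right) \frac{1}{-1366}}{5} = \frac{\left(3080 + 7817\right) \left(- \frac{1}{1366}\right)}{5} = \frac{10897 \left(- \frac{1}{1366}\right)}{5} = \frac{1}{5} \left(- \frac{10897}{1366}\right) = - \frac{10897}{6830} \approx -1.5955$)
$\frac{b}{\left(-78\right) \left(-297\right)} = - \frac{10897}{6830 \left(\left(-78\right) \left(-297\right)\right)} = - \frac{10897}{6830 \cdot 23166} = \left(- \frac{10897}{6830}\right) \frac{1}{23166} = - \frac{10897}{158223780}$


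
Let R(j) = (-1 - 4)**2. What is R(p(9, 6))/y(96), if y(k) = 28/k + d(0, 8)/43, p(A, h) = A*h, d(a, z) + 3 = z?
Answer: 25800/421 ≈ 61.283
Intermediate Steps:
d(a, z) = -3 + z
R(j) = 25 (R(j) = (-5)**2 = 25)
y(k) = 5/43 + 28/k (y(k) = 28/k + (-3 + 8)/43 = 28/k + 5*(1/43) = 28/k + 5/43 = 5/43 + 28/k)
R(p(9, 6))/y(96) = 25/(5/43 + 28/96) = 25/(5/43 + 28*(1/96)) = 25/(5/43 + 7/24) = 25/(421/1032) = 25*(1032/421) = 25800/421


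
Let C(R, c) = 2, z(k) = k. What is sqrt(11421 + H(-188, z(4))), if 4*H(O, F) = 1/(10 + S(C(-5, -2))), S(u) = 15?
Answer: sqrt(1142101)/10 ≈ 106.87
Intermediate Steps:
H(O, F) = 1/100 (H(O, F) = 1/(4*(10 + 15)) = (1/4)/25 = (1/4)*(1/25) = 1/100)
sqrt(11421 + H(-188, z(4))) = sqrt(11421 + 1/100) = sqrt(1142101/100) = sqrt(1142101)/10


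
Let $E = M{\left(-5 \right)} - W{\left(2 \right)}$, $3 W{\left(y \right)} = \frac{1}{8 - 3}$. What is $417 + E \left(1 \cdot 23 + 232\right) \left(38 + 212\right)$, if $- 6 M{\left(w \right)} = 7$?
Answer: $-78208$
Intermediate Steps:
$W{\left(y \right)} = \frac{1}{15}$ ($W{\left(y \right)} = \frac{1}{3 \left(8 - 3\right)} = \frac{1}{3 \cdot 5} = \frac{1}{3} \cdot \frac{1}{5} = \frac{1}{15}$)
$M{\left(w \right)} = - \frac{7}{6}$ ($M{\left(w \right)} = \left(- \frac{1}{6}\right) 7 = - \frac{7}{6}$)
$E = - \frac{37}{30}$ ($E = - \frac{7}{6} - \frac{1}{15} = - \frac{37}{30} \approx -1.2333$)
$417 + E \left(1 \cdot 23 + 232\right) \left(38 + 212\right) = 417 - \frac{37 \left(1 \cdot 23 + 232\right) \left(38 + 212\right)}{30} = 417 - \frac{37 \left(23 + 232\right) 250}{30} = 417 - \frac{37 \cdot 255 \cdot 250}{30} = 417 - 78625 = -78208$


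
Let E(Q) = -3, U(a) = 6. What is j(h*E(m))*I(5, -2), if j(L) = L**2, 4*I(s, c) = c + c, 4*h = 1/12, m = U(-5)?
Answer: -1/256 ≈ -0.0039063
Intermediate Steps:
m = 6
h = 1/48 (h = (1/4)/12 = (1/4)*(1/12) = 1/48 ≈ 0.020833)
I(s, c) = c/2 (I(s, c) = (c + c)/4 = (2*c)/4 = c/2)
j(h*E(m))*I(5, -2) = ((1/48)*(-3))**2*((1/2)*(-2)) = (-1/16)**2*(-1) = (1/256)*(-1) = -1/256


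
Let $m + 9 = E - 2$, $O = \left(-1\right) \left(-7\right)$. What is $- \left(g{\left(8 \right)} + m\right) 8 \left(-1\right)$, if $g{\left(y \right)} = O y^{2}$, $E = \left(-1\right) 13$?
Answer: $3392$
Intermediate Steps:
$E = -13$
$O = 7$
$g{\left(y \right)} = 7 y^{2}$
$m = -24$ ($m = -9 - 15 = -24$)
$- \left(g{\left(8 \right)} + m\right) 8 \left(-1\right) = - \left(7 \cdot 8^{2} - 24\right) 8 \left(-1\right) = - \left(7 \cdot 64 - 24\right) \left(-8\right) = - \left(448 - 24\right) \left(-8\right) = - 424 \left(-8\right) = \left(-1\right) \left(-3392\right) = 3392$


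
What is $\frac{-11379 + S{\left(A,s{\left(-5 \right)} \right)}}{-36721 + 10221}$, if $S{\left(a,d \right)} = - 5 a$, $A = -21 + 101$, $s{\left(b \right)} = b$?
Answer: $\frac{11779}{26500} \approx 0.44449$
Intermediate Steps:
$A = 80$
$\frac{-11379 + S{\left(A,s{\left(-5 \right)} \right)}}{-36721 + 10221} = \frac{-11379 - 400}{-36721 + 10221} = \frac{-11379 - 400}{-26500} = \left(-11779\right) \left(- \frac{1}{26500}\right) = \frac{11779}{26500}$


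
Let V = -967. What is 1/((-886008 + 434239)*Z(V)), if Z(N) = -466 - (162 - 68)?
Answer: 1/252990640 ≈ 3.9527e-9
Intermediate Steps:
Z(N) = -560 (Z(N) = -466 - 1*94 = -466 - 94 = -560)
1/((-886008 + 434239)*Z(V)) = 1/((-886008 + 434239)*(-560)) = -1/560/(-451769) = -1/451769*(-1/560) = 1/252990640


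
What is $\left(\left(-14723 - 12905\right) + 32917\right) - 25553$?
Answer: $-20264$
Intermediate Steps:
$\left(\left(-14723 - 12905\right) + 32917\right) - 25553 = \left(-27628 + 32917\right) - 25553 = 5289 - 25553 = -20264$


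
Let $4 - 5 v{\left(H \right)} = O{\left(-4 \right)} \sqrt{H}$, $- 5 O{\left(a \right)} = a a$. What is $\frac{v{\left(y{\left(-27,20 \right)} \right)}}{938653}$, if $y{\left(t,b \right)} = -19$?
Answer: $\frac{4}{4693265} + \frac{16 i \sqrt{19}}{23466325} \approx 8.5228 \cdot 10^{-7} + 2.972 \cdot 10^{-6} i$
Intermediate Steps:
$O{\left(a \right)} = - \frac{a^{2}}{5}$ ($O{\left(a \right)} = - \frac{a a}{5} = - \frac{a^{2}}{5}$)
$v{\left(H \right)} = \frac{4}{5} + \frac{16 \sqrt{H}}{25}$ ($v{\left(H \right)} = \frac{4}{5} - \frac{- \frac{\left(-4\right)^{2}}{5} \sqrt{H}}{5} = \frac{4}{5} - \frac{\left(- \frac{1}{5}\right) 16 \sqrt{H}}{5} = \frac{4}{5} - \frac{\left(- \frac{16}{5}\right) \sqrt{H}}{5} = \frac{4}{5} + \frac{16 \sqrt{H}}{25}$)
$\frac{v{\left(y{\left(-27,20 \right)} \right)}}{938653} = \frac{\frac{4}{5} + \frac{16 \sqrt{-19}}{25}}{938653} = \left(\frac{4}{5} + \frac{16 i \sqrt{19}}{25}\right) \frac{1}{938653} = \frac{4}{4693265} + \frac{16 i \sqrt{19}}{23466325}$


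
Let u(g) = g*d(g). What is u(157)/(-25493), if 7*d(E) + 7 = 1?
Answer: 942/178451 ≈ 0.0052788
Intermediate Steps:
d(E) = -6/7 (d(E) = -1 + (1/7)*1 = -1 + 1/7 = -6/7)
u(g) = -6*g/7 (u(g) = g*(-6/7) = -6*g/7)
u(157)/(-25493) = -6/7*157/(-25493) = -942/7*(-1/25493) = 942/178451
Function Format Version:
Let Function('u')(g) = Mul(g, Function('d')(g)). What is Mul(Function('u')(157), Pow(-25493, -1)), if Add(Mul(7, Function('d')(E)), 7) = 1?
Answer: Rational(942, 178451) ≈ 0.0052788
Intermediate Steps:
Function('d')(E) = Rational(-6, 7) (Function('d')(E) = Add(-1, Mul(Rational(1, 7), 1)) = Add(-1, Rational(1, 7)) = Rational(-6, 7))
Function('u')(g) = Mul(Rational(-6, 7), g) (Function('u')(g) = Mul(g, Rational(-6, 7)) = Mul(Rational(-6, 7), g))
Mul(Function('u')(157), Pow(-25493, -1)) = Mul(Mul(Rational(-6, 7), 157), Pow(-25493, -1)) = Mul(Rational(-942, 7), Rational(-1, 25493)) = Rational(942, 178451)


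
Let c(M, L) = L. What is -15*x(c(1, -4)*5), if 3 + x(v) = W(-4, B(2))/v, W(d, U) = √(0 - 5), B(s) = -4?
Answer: 45 + 3*I*√5/4 ≈ 45.0 + 1.6771*I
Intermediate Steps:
W(d, U) = I*√5 (W(d, U) = √(-5) = I*√5)
x(v) = -3 + I*√5/v (x(v) = -3 + (I*√5)/v = -3 + I*√5/v)
-15*x(c(1, -4)*5) = -15*(-3 + I*√5/((-4*5))) = -15*(-3 + I*√5/(-20)) = -15*(-3 + I*√5*(-1/20)) = -15*(-3 - I*√5/20) = 45 + 3*I*√5/4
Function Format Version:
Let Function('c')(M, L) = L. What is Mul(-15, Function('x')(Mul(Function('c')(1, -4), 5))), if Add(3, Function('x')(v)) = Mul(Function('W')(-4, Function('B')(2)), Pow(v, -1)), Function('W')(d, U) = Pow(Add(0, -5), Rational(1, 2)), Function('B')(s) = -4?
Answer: Add(45, Mul(Rational(3, 4), I, Pow(5, Rational(1, 2)))) ≈ Add(45.000, Mul(1.6771, I))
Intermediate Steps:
Function('W')(d, U) = Mul(I, Pow(5, Rational(1, 2))) (Function('W')(d, U) = Pow(-5, Rational(1, 2)) = Mul(I, Pow(5, Rational(1, 2))))
Function('x')(v) = Add(-3, Mul(I, Pow(5, Rational(1, 2)), Pow(v, -1))) (Function('x')(v) = Add(-3, Mul(Mul(I, Pow(5, Rational(1, 2))), Pow(v, -1))) = Add(-3, Mul(I, Pow(5, Rational(1, 2)), Pow(v, -1))))
Mul(-15, Function('x')(Mul(Function('c')(1, -4), 5))) = Mul(-15, Add(-3, Mul(I, Pow(5, Rational(1, 2)), Pow(Mul(-4, 5), -1)))) = Mul(-15, Add(-3, Mul(I, Pow(5, Rational(1, 2)), Pow(-20, -1)))) = Mul(-15, Add(-3, Mul(I, Pow(5, Rational(1, 2)), Rational(-1, 20)))) = Mul(-15, Add(-3, Mul(Rational(-1, 20), I, Pow(5, Rational(1, 2))))) = Add(45, Mul(Rational(3, 4), I, Pow(5, Rational(1, 2))))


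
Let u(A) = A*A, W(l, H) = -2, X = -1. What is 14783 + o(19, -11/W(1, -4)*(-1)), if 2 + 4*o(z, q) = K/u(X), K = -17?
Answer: 59113/4 ≈ 14778.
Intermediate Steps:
u(A) = A²
o(z, q) = -19/4 (o(z, q) = -½ + (-17/((-1)²))/4 = -½ + (-17/1)/4 = -½ + (-17*1)/4 = -½ + (¼)*(-17) = -½ - 17/4 = -19/4)
14783 + o(19, -11/W(1, -4)*(-1)) = 14783 - 19/4 = 59113/4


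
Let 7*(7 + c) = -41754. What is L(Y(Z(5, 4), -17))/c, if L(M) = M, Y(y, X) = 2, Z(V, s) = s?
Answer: -14/41803 ≈ -0.00033490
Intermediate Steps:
c = -41803/7 (c = -7 + (⅐)*(-41754) = -7 - 41754/7 = -41803/7 ≈ -5971.9)
L(Y(Z(5, 4), -17))/c = 2/(-41803/7) = 2*(-7/41803) = -14/41803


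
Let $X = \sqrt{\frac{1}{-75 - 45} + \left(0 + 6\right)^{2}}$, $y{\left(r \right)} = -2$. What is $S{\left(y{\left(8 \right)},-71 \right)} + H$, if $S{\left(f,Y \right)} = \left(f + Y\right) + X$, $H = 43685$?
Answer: $43612 + \frac{\sqrt{129570}}{60} \approx 43618.0$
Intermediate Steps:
$X = \frac{\sqrt{129570}}{60}$ ($X = \sqrt{\frac{1}{-120} + 6^{2}} = \sqrt{- \frac{1}{120} + 36} = \sqrt{\frac{4319}{120}} = \frac{\sqrt{129570}}{60} \approx 5.9993$)
$S{\left(f,Y \right)} = Y + f + \frac{\sqrt{129570}}{60}$ ($S{\left(f,Y \right)} = \left(f + Y\right) + \frac{\sqrt{129570}}{60} = \left(Y + f\right) + \frac{\sqrt{129570}}{60} = Y + f + \frac{\sqrt{129570}}{60}$)
$S{\left(y{\left(8 \right)},-71 \right)} + H = \left(-71 - 2 + \frac{\sqrt{129570}}{60}\right) + 43685 = \left(-73 + \frac{\sqrt{129570}}{60}\right) + 43685 = 43612 + \frac{\sqrt{129570}}{60}$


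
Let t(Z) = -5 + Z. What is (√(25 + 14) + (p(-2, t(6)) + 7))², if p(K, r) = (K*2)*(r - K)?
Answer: (5 - √39)² ≈ 1.5500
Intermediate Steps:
p(K, r) = 2*K*(r - K) (p(K, r) = (2*K)*(r - K) = 2*K*(r - K))
(√(25 + 14) + (p(-2, t(6)) + 7))² = (√(25 + 14) + (2*(-2)*((-5 + 6) - 1*(-2)) + 7))² = (√39 + (2*(-2)*(1 + 2) + 7))² = (√39 + (2*(-2)*3 + 7))² = (√39 + (-12 + 7))² = (√39 - 5)² = (-5 + √39)²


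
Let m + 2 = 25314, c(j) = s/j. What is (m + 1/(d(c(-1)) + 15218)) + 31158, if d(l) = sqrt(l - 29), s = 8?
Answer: 13077749584888/231587561 - I*sqrt(37)/231587561 ≈ 56470.0 - 2.6265e-8*I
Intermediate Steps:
c(j) = 8/j
m = 25312 (m = -2 + 25314 = 25312)
d(l) = sqrt(-29 + l)
(m + 1/(d(c(-1)) + 15218)) + 31158 = (25312 + 1/(sqrt(-29 + 8/(-1)) + 15218)) + 31158 = (25312 + 1/(sqrt(-29 + 8*(-1)) + 15218)) + 31158 = (25312 + 1/(sqrt(-29 - 8) + 15218)) + 31158 = (25312 + 1/(sqrt(-37) + 15218)) + 31158 = (25312 + 1/(I*sqrt(37) + 15218)) + 31158 = (25312 + 1/(15218 + I*sqrt(37))) + 31158 = 56470 + 1/(15218 + I*sqrt(37))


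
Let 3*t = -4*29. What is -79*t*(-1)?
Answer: -9164/3 ≈ -3054.7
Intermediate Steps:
t = -116/3 (t = (-4*29)/3 = (1/3)*(-116) = -116/3 ≈ -38.667)
-79*t*(-1) = -79*(-116/3)*(-1) = (9164/3)*(-1) = -9164/3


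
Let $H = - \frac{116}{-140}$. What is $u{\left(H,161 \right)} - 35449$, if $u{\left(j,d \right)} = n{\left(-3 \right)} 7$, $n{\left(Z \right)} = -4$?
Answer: $-35477$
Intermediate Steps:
$H = \frac{29}{35}$ ($H = \left(-116\right) \left(- \frac{1}{140}\right) = \frac{29}{35} \approx 0.82857$)
$u{\left(j,d \right)} = -28$ ($u{\left(j,d \right)} = \left(-4\right) 7 = -28$)
$u{\left(H,161 \right)} - 35449 = -28 - 35449 = -35477$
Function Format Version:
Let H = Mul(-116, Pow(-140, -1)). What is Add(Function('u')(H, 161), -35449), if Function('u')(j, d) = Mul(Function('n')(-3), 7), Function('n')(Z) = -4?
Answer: -35477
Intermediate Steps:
H = Rational(29, 35) (H = Mul(-116, Rational(-1, 140)) = Rational(29, 35) ≈ 0.82857)
Function('u')(j, d) = -28 (Function('u')(j, d) = Mul(-4, 7) = -28)
Add(Function('u')(H, 161), -35449) = Add(-28, -35449) = -35477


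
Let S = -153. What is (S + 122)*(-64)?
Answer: 1984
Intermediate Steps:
(S + 122)*(-64) = (-153 + 122)*(-64) = -31*(-64) = 1984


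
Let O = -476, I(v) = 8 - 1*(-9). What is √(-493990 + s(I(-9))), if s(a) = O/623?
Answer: I*√3912900842/89 ≈ 702.84*I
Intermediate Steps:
I(v) = 17 (I(v) = 8 + 9 = 17)
s(a) = -68/89 (s(a) = -476/623 = -476*1/623 = -68/89)
√(-493990 + s(I(-9))) = √(-493990 - 68/89) = √(-43965178/89) = I*√3912900842/89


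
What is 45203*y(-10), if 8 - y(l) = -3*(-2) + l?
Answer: 542436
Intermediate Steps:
y(l) = 2 - l (y(l) = 8 - (-3*(-2) + l) = 8 - (6 + l) = 8 + (-6 - l) = 2 - l)
45203*y(-10) = 45203*(2 - 1*(-10)) = 45203*(2 + 10) = 45203*12 = 542436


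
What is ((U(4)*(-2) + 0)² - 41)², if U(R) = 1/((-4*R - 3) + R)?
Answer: 85026841/50625 ≈ 1679.5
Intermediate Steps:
U(R) = 1/(-3 - 3*R) (U(R) = 1/((-3 - 4*R) + R) = 1/(-3 - 3*R))
((U(4)*(-2) + 0)² - 41)² = ((-1/(3 + 3*4)*(-2) + 0)² - 41)² = ((-1/(3 + 12)*(-2) + 0)² - 41)² = ((-1/15*(-2) + 0)² - 41)² = ((2/15 + 0)² - 41)² = ((2/15)² - 41)² = (4/225 - 41)² = (-9221/225)² = 85026841/50625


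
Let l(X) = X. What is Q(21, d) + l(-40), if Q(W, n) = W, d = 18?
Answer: -19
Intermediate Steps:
Q(21, d) + l(-40) = 21 - 40 = -19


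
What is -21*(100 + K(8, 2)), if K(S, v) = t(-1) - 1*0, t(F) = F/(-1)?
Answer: -2121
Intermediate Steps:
t(F) = -F (t(F) = F*(-1) = -F)
K(S, v) = 1 (K(S, v) = -1*(-1) - 1*0 = 1 + 0 = 1)
-21*(100 + K(8, 2)) = -21*(100 + 1) = -21*101 = -2121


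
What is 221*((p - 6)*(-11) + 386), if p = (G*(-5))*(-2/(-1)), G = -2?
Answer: 51272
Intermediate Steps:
p = 20 (p = (-2*(-5))*(-2/(-1)) = 10*(-2*(-1)) = 10*2 = 20)
221*((p - 6)*(-11) + 386) = 221*((20 - 6)*(-11) + 386) = 221*(14*(-11) + 386) = 221*(-154 + 386) = 221*232 = 51272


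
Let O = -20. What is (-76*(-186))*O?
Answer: -282720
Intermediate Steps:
(-76*(-186))*O = -76*(-186)*(-20) = 14136*(-20) = -282720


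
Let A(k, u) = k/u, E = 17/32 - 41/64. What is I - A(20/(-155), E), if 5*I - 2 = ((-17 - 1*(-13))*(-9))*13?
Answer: 20142/217 ≈ 92.820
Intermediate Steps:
E = -7/64 (E = 17*(1/32) - 41*1/64 = 17/32 - 41/64 = -7/64 ≈ -0.10938)
I = 94 (I = 2/5 + (((-17 - 1*(-13))*(-9))*13)/5 = 2/5 + (((-17 + 13)*(-9))*13)/5 = 2/5 + (-4*(-9)*13)/5 = 2/5 + (36*13)/5 = 2/5 + (1/5)*468 = 2/5 + 468/5 = 94)
I - A(20/(-155), E) = 94 - 20/(-155)/(-7/64) = 94 - 20*(-1/155)*(-64)/7 = 94 - (-4)*(-64)/(31*7) = 94 - 1*256/217 = 94 - 256/217 = 20142/217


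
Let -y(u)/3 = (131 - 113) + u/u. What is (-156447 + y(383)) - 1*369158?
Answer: -525662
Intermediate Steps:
y(u) = -57 (y(u) = -3*((131 - 113) + u/u) = -3*(18 + 1) = -3*19 = -57)
(-156447 + y(383)) - 1*369158 = (-156447 - 57) - 1*369158 = -156504 - 369158 = -525662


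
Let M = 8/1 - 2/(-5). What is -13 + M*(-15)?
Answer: -139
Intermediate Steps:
M = 42/5 (M = 8*1 - 2*(-⅕) = 8 + ⅖ = 42/5 ≈ 8.4000)
-13 + M*(-15) = -13 + (42/5)*(-15) = -13 - 126 = -139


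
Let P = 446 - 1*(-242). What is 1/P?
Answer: 1/688 ≈ 0.0014535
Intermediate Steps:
P = 688 (P = 446 + 242 = 688)
1/P = 1/688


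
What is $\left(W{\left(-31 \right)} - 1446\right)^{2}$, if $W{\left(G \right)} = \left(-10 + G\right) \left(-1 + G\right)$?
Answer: $17956$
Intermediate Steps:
$W{\left(G \right)} = \left(-1 + G\right) \left(-10 + G\right)$
$\left(W{\left(-31 \right)} - 1446\right)^{2} = \left(\left(10 + \left(-31\right)^{2} - -341\right) - 1446\right)^{2} = \left(\left(10 + 961 + 341\right) - 1446\right)^{2} = \left(1312 - 1446\right)^{2} = \left(-134\right)^{2} = 17956$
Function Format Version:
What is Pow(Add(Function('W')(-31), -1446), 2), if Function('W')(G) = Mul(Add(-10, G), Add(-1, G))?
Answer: 17956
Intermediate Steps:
Function('W')(G) = Mul(Add(-1, G), Add(-10, G))
Pow(Add(Function('W')(-31), -1446), 2) = Pow(Add(Add(10, Pow(-31, 2), Mul(-11, -31)), -1446), 2) = Pow(Add(Add(10, 961, 341), -1446), 2) = Pow(Add(1312, -1446), 2) = Pow(-134, 2) = 17956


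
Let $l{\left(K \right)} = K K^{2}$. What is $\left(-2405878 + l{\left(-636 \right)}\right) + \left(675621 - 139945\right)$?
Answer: $-259129658$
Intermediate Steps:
$l{\left(K \right)} = K^{3}$
$\left(-2405878 + l{\left(-636 \right)}\right) + \left(675621 - 139945\right) = \left(-2405878 + \left(-636\right)^{3}\right) + \left(675621 - 139945\right) = \left(-2405878 - 257259456\right) + \left(675621 - 139945\right) = -259665334 + 535676 = -259129658$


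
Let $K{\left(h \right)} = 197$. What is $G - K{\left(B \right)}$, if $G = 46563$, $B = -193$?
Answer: $46366$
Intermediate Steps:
$G - K{\left(B \right)} = 46563 - 197 = 46366$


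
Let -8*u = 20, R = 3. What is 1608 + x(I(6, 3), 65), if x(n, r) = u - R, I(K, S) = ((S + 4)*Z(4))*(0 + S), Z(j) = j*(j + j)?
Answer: 3205/2 ≈ 1602.5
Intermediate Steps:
Z(j) = 2*j² (Z(j) = j*(2*j) = 2*j²)
u = -5/2 (u = -⅛*20 = -5/2 ≈ -2.5000)
I(K, S) = S*(128 + 32*S) (I(K, S) = ((S + 4)*(2*4²))*(0 + S) = ((4 + S)*(2*16))*S = ((4 + S)*32)*S = (128 + 32*S)*S = S*(128 + 32*S))
x(n, r) = -11/2 (x(n, r) = -5/2 - 1*3 = -5/2 - 3 = -11/2)
1608 + x(I(6, 3), 65) = 1608 - 11/2 = 3205/2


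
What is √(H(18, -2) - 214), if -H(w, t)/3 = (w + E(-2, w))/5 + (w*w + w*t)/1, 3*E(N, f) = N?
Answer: I*√27210/5 ≈ 32.991*I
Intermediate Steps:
E(N, f) = N/3
H(w, t) = ⅖ - 3*w² - 3*w/5 - 3*t*w (H(w, t) = -3*((w + (⅓)*(-2))/5 + (w*w + w*t)/1) = -3*((w - ⅔)*(⅕) + (w² + t*w)*1) = -3*((-⅔ + w)*(⅕) + (w² + t*w)) = -3*((-2/15 + w/5) + (w² + t*w)) = -3*(-2/15 + w² + w/5 + t*w) = ⅖ - 3*w² - 3*w/5 - 3*t*w)
√(H(18, -2) - 214) = √((⅖ - 3*18² - ⅗*18 - 3*(-2)*18) - 214) = √((⅖ - 3*324 - 54/5 + 108) - 214) = √((⅖ - 972 - 54/5 + 108) - 214) = √(-4372/5 - 214) = √(-5442/5) = I*√27210/5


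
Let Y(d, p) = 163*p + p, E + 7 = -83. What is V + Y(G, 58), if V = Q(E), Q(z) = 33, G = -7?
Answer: 9545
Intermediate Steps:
E = -90 (E = -7 - 83 = -90)
Y(d, p) = 164*p
V = 33
V + Y(G, 58) = 33 + 164*58 = 33 + 9512 = 9545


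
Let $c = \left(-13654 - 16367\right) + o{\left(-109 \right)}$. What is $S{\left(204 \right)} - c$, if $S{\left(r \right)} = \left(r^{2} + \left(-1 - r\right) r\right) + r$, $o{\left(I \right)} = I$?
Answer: $30130$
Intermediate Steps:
$S{\left(r \right)} = r + r^{2} + r \left(-1 - r\right)$ ($S{\left(r \right)} = \left(r^{2} + r \left(-1 - r\right)\right) + r = r + r^{2} + r \left(-1 - r\right)$)
$c = -30130$ ($c = \left(-13654 - 16367\right) - 109 = -30021 - 109 = -30130$)
$S{\left(204 \right)} - c = 0 - -30130 = 0 + 30130 = 30130$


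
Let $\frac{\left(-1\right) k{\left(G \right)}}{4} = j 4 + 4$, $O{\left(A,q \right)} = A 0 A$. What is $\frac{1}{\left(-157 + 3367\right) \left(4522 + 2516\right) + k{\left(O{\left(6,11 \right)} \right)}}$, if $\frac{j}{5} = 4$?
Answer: $\frac{1}{22591644} \approx 4.4264 \cdot 10^{-8}$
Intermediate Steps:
$j = 20$ ($j = 5 \cdot 4 = 20$)
$O{\left(A,q \right)} = 0$ ($O{\left(A,q \right)} = 0 A = 0$)
$k{\left(G \right)} = -336$ ($k{\left(G \right)} = - 4 \left(20 \cdot 4 + 4\right) = - 4 \left(80 + 4\right) = \left(-4\right) 84 = -336$)
$\frac{1}{\left(-157 + 3367\right) \left(4522 + 2516\right) + k{\left(O{\left(6,11 \right)} \right)}} = \frac{1}{\left(-157 + 3367\right) \left(4522 + 2516\right) - 336} = \frac{1}{3210 \cdot 7038 - 336} = \frac{1}{22591980 - 336} = \frac{1}{22591644}$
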